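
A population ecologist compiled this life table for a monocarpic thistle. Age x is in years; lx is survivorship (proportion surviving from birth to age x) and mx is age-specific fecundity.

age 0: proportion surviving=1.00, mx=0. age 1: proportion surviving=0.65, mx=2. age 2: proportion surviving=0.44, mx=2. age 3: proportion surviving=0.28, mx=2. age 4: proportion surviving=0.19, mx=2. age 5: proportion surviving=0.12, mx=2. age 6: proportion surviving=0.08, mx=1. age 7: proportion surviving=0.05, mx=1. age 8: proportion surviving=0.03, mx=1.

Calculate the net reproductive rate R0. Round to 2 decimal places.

3.52

lx·mx by age: 0, 1.3, 0.88, 0.56, 0.38, 0.24, 0.08, 0.05, 0.03
R0 = Σ lx·mx = 3.52 → 3.52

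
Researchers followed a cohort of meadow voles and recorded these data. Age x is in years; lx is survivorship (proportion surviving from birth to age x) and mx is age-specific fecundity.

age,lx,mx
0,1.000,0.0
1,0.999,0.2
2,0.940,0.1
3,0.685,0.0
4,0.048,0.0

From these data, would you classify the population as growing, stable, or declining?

R0 = Σ lx·mx = 0 + 0.1998 + 0.094 + 0 + 0 = 0.2938
R0 < 1, so the population is declining.

declining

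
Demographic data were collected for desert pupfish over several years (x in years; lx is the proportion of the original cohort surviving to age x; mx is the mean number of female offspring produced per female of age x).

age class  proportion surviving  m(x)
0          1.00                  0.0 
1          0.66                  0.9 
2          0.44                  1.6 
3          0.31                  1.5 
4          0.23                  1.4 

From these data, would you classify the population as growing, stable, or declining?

R0 = Σ lx·mx = 0 + 0.594 + 0.704 + 0.465 + 0.322 = 2.085
R0 > 1, so the population is growing.

growing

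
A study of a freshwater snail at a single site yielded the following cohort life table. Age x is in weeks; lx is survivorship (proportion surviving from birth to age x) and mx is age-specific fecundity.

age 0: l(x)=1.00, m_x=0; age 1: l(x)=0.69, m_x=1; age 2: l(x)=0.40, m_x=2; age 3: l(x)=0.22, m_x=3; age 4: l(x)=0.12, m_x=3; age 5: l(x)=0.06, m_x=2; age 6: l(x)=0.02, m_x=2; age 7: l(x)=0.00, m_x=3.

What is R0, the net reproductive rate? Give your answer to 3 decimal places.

2.670

lx·mx by age: 0, 0.69, 0.8, 0.66, 0.36, 0.12, 0.04, 0
R0 = Σ lx·mx = 2.67 → 2.670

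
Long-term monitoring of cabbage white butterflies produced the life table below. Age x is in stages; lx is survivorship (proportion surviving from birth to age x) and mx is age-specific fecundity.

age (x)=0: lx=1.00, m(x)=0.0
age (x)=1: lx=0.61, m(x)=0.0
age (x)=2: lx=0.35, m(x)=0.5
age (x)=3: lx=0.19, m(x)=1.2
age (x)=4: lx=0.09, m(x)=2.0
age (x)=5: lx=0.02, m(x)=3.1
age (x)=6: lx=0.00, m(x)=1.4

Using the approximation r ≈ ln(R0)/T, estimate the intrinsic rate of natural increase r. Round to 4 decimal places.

R0 = Σ lx·mx = 0 + 0 + 0.175 + 0.228 + 0.18 + 0.062 + 0 = 0.645
Σ x·lx·mx = 2.064; T = 2.064/0.645 = 3.2
r ≈ ln(R0)/T = ln(0.645)/3.2 = -0.137033… → -0.1370

-0.1370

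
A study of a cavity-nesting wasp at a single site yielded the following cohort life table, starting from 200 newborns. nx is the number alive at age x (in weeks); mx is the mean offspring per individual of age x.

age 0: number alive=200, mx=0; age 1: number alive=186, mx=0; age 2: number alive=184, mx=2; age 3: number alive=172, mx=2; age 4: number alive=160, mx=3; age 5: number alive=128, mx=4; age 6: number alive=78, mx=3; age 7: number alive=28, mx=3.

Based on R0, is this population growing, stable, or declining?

lx = nx/n0 = nx/200: 1, 0.93, 0.92, 0.86, 0.8, 0.64, 0.39, 0.14
R0 = Σ lx·mx = 0 + 0 + 1.84 + 1.72 + 2.4 + 2.56 + 1.17 + 0.42 = 10.11
R0 > 1, so the population is growing.

growing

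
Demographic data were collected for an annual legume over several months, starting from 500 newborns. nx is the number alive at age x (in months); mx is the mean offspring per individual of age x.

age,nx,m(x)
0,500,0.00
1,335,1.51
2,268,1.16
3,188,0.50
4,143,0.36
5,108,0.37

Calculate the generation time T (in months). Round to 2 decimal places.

lx = nx/n0 = nx/500: 1, 0.67, 0.536, 0.376, 0.286, 0.216
lx·mx: 0, 1.0117, 0.62176, 0.188, 0.10296, 0.07992 → R0 = 2.00434
x·lx·mx: 0, 1.0117, 1.24352, 0.564, 0.41184, 0.3996 → Σ = 3.63066
T = 3.63066 / 2.00434 = 1.811399… → 1.81

1.81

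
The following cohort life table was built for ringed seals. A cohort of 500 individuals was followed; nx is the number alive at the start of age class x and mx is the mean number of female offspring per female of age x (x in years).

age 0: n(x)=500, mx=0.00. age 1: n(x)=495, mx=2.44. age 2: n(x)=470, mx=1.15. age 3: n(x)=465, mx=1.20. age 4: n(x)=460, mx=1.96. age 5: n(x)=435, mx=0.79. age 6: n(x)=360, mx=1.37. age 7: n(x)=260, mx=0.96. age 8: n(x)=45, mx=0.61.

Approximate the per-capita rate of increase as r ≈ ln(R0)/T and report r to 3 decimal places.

0.656

lx = nx/n0 = nx/500: 1, 0.99, 0.94, 0.93, 0.92, 0.87, 0.72, 0.52, 0.09
R0 = Σ lx·mx = 0 + 2.4156 + 1.081 + 1.116 + 1.8032 + 0.6873 + 0.9864 + 0.4992 + 0.0549 = 8.6436
Σ x·lx·mx = 28.4269; T = 28.4269/8.6436 = 3.28878…
r ≈ ln(R0)/T = ln(8.6436)/3.28878… = 0.65581… → 0.656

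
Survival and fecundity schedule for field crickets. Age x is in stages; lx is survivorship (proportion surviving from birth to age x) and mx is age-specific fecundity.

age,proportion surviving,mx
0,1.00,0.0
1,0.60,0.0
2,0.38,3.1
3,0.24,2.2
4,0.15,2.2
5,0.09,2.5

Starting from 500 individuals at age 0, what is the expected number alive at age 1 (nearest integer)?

Expected survivors = N0 · l_1 = 500 × 0.60 = 300 → 300

300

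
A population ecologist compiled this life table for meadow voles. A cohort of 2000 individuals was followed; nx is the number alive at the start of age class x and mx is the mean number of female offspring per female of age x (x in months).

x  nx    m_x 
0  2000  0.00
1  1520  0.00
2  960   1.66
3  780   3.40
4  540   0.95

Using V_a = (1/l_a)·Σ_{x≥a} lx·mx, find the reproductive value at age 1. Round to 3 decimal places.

3.131

lx = nx/n0 = nx/2000: 1, 0.76, 0.48, 0.39, 0.27
lx·mx for x ≥ 1: 0, 0.7968, 1.326, 0.2565 → sum = 2.3793
V_1 = 2.3793 / l_1 = 2.3793 / 0.76 = 3.130658… → 3.131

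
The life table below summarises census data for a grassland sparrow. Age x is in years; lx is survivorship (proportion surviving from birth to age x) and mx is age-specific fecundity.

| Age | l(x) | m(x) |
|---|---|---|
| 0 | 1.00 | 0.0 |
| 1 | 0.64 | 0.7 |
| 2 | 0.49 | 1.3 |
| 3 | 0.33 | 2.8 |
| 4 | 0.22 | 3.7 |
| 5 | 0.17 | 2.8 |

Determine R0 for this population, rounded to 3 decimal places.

3.299

lx·mx by age: 0, 0.448, 0.637, 0.924, 0.814, 0.476
R0 = Σ lx·mx = 3.299 → 3.299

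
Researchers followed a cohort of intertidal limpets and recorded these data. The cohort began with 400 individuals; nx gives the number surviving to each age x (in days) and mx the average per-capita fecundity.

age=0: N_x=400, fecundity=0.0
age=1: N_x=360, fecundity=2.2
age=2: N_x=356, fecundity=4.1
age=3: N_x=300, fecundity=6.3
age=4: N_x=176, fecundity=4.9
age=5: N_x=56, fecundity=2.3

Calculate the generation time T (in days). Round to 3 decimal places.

lx = nx/n0 = nx/400: 1, 0.9, 0.89, 0.75, 0.44, 0.14
lx·mx: 0, 1.98, 3.649, 4.725, 2.156, 0.322 → R0 = 12.832
x·lx·mx: 0, 1.98, 7.298, 14.175, 8.624, 1.61 → Σ = 33.687
T = 33.687 / 12.832 = 2.625234… → 2.625

2.625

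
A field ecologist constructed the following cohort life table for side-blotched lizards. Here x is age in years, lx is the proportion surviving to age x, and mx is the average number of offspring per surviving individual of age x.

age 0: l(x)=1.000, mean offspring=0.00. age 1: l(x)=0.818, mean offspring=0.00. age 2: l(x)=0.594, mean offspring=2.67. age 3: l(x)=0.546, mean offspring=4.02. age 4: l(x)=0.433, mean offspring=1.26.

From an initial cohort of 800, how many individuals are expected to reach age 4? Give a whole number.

Expected survivors = N0 · l_4 = 800 × 0.433 = 346.4 → 346

346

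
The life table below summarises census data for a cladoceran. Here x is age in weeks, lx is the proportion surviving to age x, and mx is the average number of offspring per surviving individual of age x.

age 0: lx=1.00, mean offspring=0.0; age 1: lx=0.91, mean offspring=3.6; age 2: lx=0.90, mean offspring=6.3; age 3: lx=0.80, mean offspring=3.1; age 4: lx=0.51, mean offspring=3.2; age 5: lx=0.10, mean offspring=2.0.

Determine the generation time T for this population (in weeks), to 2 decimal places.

2.23

lx·mx: 0, 3.276, 5.67, 2.48, 1.632, 0.2 → R0 = 13.258
x·lx·mx: 0, 3.276, 11.34, 7.44, 6.528, 1 → Σ = 29.584
T = 29.584 / 13.258 = 2.231407… → 2.23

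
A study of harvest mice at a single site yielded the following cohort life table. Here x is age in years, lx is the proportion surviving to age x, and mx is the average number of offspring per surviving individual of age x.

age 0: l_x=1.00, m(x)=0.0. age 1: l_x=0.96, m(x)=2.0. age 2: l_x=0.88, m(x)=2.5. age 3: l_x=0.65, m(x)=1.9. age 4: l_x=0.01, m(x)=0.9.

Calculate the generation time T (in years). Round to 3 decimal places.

lx·mx: 0, 1.92, 2.2, 1.235, 0.009 → R0 = 5.364
x·lx·mx: 0, 1.92, 4.4, 3.705, 0.036 → Σ = 10.061
T = 10.061 / 5.364 = 1.875652… → 1.876

1.876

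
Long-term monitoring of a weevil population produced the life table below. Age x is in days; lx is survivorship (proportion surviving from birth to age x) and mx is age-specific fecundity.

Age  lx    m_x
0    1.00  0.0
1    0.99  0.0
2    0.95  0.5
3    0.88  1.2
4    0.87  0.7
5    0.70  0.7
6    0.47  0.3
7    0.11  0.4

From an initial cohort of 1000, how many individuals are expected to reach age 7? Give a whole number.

110

Expected survivors = N0 · l_7 = 1000 × 0.11 = 110 → 110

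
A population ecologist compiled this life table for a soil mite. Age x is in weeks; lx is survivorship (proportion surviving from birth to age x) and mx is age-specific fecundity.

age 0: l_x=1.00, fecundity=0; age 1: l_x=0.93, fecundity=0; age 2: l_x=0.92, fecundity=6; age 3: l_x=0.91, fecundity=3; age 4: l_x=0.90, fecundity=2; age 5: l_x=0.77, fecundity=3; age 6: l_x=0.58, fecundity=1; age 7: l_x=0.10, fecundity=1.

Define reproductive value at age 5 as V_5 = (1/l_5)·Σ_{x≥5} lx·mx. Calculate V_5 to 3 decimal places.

lx·mx for x ≥ 5: 2.31, 0.58, 0.1 → sum = 2.99
V_5 = 2.99 / l_5 = 2.99 / 0.77 = 3.883117… → 3.883

3.883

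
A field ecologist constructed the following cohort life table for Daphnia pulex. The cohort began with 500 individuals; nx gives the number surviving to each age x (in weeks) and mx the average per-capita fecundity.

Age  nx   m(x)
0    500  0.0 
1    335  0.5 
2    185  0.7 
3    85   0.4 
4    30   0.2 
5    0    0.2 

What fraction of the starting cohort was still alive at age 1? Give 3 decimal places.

l_1 = n_1/n_0 = 335/500 = 0.67 → 0.670

0.670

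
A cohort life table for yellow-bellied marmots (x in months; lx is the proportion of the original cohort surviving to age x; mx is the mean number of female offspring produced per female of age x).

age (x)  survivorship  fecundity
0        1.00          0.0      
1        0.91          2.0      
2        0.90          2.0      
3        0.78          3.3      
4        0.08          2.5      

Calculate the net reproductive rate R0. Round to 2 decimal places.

lx·mx by age: 0, 1.82, 1.8, 2.574, 0.2
R0 = Σ lx·mx = 6.394 → 6.39

6.39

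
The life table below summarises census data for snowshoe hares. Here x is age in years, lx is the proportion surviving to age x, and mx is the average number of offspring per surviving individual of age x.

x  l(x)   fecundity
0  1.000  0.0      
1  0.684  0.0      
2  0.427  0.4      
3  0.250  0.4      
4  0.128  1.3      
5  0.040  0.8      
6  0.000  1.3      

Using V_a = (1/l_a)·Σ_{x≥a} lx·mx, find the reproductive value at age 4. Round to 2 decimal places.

lx·mx for x ≥ 4: 0.1664, 0.032, 0 → sum = 0.1984
V_4 = 0.1984 / l_4 = 0.1984 / 0.128 = 1.55 → 1.55

1.55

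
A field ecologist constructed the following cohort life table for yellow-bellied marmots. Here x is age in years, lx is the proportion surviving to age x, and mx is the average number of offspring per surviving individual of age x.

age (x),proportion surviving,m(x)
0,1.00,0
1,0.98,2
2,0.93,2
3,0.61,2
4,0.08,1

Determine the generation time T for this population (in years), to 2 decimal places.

lx·mx: 0, 1.96, 1.86, 1.22, 0.08 → R0 = 5.12
x·lx·mx: 0, 1.96, 3.72, 3.66, 0.32 → Σ = 9.66
T = 9.66 / 5.12 = 1.886719… → 1.89

1.89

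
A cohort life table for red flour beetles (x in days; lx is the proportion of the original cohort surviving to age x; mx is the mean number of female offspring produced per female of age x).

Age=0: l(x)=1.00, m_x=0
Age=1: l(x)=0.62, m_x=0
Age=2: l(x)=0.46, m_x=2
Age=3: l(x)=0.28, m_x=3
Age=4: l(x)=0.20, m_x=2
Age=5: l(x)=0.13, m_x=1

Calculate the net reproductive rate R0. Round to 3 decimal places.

lx·mx by age: 0, 0, 0.92, 0.84, 0.4, 0.13
R0 = Σ lx·mx = 2.29 → 2.290

2.290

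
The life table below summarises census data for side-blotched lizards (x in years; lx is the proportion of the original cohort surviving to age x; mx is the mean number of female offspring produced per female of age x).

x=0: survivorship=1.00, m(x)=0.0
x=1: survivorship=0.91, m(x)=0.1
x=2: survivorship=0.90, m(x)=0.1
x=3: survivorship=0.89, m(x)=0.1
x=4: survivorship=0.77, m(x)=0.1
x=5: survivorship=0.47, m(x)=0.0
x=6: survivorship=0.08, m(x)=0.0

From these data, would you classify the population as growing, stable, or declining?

declining

R0 = Σ lx·mx = 0 + 0.091 + 0.09 + 0.089 + 0.077 + 0 + 0 = 0.347
R0 < 1, so the population is declining.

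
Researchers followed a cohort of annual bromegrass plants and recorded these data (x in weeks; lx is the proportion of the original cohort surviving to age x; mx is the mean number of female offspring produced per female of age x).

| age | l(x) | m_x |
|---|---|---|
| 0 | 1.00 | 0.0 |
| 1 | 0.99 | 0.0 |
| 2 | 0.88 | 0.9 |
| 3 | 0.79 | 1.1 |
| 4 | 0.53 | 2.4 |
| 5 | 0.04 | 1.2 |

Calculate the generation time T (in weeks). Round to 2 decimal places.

3.19

lx·mx: 0, 0, 0.792, 0.869, 1.272, 0.048 → R0 = 2.981
x·lx·mx: 0, 0, 1.584, 2.607, 5.088, 0.24 → Σ = 9.519
T = 9.519 / 2.981 = 3.193224… → 3.19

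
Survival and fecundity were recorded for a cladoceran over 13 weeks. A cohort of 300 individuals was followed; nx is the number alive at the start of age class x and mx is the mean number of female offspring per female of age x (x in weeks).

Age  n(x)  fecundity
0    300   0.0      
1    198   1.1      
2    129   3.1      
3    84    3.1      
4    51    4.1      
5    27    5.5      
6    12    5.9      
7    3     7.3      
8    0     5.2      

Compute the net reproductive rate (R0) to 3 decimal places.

4.428

lx = nx/n0 = nx/300: 1, 0.66, 0.43, 0.28, 0.17, 0.09, 0.04, 0.01, 0
lx·mx by age: 0, 0.726, 1.333, 0.868, 0.697, 0.495, 0.236, 0.073, 0
R0 = Σ lx·mx = 4.428 → 4.428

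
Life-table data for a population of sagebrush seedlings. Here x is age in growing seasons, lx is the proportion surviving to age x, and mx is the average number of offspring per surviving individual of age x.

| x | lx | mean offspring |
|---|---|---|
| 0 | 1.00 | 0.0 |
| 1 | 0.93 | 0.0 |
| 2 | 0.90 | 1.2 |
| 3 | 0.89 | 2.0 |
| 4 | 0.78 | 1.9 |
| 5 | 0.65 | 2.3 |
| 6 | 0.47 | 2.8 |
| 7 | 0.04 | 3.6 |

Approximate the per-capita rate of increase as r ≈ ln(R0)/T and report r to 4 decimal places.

0.4865

R0 = Σ lx·mx = 0 + 0 + 1.08 + 1.78 + 1.482 + 1.495 + 1.316 + 0.144 = 7.297
Σ x·lx·mx = 29.807; T = 29.807/7.297 = 4.08483…
r ≈ ln(R0)/T = ln(7.297)/4.08483… = 0.486547… → 0.4865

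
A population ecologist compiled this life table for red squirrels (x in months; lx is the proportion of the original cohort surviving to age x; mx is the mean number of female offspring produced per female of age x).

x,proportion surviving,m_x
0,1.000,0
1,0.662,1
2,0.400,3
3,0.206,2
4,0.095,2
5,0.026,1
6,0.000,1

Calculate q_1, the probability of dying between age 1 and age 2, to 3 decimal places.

q_1 = (l_1 − l_2) / l_1 = (0.662 − 0.4) / 0.662
     = 0.262 / 0.662 = 0.39577… → 0.396

0.396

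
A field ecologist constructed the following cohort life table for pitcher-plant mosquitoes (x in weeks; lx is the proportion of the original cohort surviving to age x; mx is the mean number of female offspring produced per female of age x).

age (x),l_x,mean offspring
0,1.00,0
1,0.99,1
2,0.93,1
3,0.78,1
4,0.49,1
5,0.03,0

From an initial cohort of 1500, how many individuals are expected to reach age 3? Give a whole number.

Expected survivors = N0 · l_3 = 1500 × 0.78 = 1170 → 1170

1170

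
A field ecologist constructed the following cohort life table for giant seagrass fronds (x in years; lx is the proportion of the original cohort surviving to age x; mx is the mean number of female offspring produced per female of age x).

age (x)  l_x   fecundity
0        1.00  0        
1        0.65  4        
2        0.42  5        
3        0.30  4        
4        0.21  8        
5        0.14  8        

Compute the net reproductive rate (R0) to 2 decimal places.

8.70

lx·mx by age: 0, 2.6, 2.1, 1.2, 1.68, 1.12
R0 = Σ lx·mx = 8.7 → 8.70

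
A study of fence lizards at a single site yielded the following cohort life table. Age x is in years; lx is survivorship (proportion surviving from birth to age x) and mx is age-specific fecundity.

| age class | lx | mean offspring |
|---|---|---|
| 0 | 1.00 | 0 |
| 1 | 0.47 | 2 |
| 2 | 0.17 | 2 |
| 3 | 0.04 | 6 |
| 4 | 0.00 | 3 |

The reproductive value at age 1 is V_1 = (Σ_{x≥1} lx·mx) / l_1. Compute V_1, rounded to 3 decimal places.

lx·mx for x ≥ 1: 0.94, 0.34, 0.24, 0 → sum = 1.52
V_1 = 1.52 / l_1 = 1.52 / 0.47 = 3.234043… → 3.234

3.234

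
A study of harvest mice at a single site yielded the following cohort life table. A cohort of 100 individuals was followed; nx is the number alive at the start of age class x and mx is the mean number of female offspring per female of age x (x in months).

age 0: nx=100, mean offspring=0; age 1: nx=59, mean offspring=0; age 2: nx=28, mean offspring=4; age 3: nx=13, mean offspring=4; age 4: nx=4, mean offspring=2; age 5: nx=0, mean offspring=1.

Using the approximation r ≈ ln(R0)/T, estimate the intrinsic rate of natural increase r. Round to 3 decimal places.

0.226

lx = nx/n0 = nx/100: 1, 0.59, 0.28, 0.13, 0.04, 0
R0 = Σ lx·mx = 0 + 0 + 1.12 + 0.52 + 0.08 + 0 = 1.72
Σ x·lx·mx = 4.12; T = 4.12/1.72 = 2.39535…
r ≈ ln(R0)/T = ln(1.72)/2.39535… = 0.22641… → 0.226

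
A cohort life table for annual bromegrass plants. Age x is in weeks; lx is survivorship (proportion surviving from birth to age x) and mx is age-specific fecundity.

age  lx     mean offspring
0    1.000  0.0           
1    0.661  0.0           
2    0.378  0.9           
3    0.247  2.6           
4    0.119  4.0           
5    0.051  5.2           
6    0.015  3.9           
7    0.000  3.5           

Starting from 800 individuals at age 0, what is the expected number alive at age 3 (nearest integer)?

198

Expected survivors = N0 · l_3 = 800 × 0.247 = 197.6 → 198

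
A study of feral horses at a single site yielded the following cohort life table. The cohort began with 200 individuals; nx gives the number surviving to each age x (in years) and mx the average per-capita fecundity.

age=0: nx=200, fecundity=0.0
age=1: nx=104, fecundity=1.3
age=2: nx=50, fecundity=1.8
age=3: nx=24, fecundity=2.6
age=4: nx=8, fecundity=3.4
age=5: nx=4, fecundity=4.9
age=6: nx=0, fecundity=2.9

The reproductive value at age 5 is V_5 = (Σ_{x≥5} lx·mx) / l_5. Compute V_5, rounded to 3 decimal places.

lx = nx/n0 = nx/200: 1, 0.52, 0.25, 0.12, 0.04, 0.02, 0
lx·mx for x ≥ 5: 0.098, 0 → sum = 0.098
V_5 = 0.098 / l_5 = 0.098 / 0.02 = 4.9 → 4.900

4.900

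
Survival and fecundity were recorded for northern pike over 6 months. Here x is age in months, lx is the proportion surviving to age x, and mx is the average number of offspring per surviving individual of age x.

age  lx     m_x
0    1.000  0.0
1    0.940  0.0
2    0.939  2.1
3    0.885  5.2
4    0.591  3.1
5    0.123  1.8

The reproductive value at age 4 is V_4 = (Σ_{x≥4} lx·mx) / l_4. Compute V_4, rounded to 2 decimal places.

3.47

lx·mx for x ≥ 4: 1.8321, 0.2214 → sum = 2.0535
V_4 = 2.0535 / l_4 = 2.0535 / 0.591 = 3.474619… → 3.47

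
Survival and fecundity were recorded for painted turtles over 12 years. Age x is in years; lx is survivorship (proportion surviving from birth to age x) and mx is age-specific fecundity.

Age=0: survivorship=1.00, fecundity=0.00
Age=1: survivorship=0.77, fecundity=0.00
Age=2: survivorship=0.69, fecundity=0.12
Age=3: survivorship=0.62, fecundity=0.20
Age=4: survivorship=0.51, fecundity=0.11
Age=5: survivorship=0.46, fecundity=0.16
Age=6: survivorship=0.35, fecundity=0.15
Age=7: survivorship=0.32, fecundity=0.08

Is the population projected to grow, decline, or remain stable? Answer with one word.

R0 = Σ lx·mx = 0 + 0 + 0.0828 + 0.124 + 0.0561 + 0.0736 + 0.0525 + 0.0256 = 0.4146
R0 < 1, so the population is declining.

declining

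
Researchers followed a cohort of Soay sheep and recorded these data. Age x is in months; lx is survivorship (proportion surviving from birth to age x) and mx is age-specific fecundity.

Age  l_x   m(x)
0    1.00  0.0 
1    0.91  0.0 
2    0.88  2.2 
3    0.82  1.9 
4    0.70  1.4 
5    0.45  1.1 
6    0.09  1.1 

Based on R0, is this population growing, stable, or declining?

growing

R0 = Σ lx·mx = 0 + 0 + 1.936 + 1.558 + 0.98 + 0.495 + 0.099 = 5.068
R0 > 1, so the population is growing.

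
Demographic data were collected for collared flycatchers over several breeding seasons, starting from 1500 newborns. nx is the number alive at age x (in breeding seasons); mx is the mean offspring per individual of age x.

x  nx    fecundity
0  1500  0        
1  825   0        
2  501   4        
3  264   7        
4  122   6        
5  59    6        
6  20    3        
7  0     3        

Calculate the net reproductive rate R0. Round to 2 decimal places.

3.33

lx = nx/n0 = nx/1500: 1, 0.55, 0.334, 0.176, 0.08133…, 0.03933…, 0.01333…, 0
lx·mx by age: 0, 0, 1.336, 1.232, 0.488…, 0.236…, 0.04…, 0
R0 = Σ lx·mx = 3.332… → 3.33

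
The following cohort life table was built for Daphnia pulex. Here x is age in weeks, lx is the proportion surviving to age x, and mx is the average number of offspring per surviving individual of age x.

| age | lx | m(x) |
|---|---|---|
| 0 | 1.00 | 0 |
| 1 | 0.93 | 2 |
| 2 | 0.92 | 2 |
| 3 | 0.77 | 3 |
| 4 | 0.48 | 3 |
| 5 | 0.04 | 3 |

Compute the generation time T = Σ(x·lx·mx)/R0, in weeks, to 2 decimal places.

2.49

lx·mx: 0, 1.86, 1.84, 2.31, 1.44, 0.12 → R0 = 7.57
x·lx·mx: 0, 1.86, 3.68, 6.93, 5.76, 0.6 → Σ = 18.83
T = 18.83 / 7.57 = 2.48745… → 2.49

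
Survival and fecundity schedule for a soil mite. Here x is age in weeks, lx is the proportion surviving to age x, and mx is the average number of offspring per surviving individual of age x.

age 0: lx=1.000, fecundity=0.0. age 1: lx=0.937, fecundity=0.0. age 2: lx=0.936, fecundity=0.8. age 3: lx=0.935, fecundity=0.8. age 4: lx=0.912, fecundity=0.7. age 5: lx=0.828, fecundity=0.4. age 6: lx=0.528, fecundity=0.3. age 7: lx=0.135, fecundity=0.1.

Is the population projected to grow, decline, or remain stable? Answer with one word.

growing

R0 = Σ lx·mx = 0 + 0 + 0.7488 + 0.748 + 0.6384 + 0.3312 + 0.1584 + 0.0135 = 2.6383
R0 > 1, so the population is growing.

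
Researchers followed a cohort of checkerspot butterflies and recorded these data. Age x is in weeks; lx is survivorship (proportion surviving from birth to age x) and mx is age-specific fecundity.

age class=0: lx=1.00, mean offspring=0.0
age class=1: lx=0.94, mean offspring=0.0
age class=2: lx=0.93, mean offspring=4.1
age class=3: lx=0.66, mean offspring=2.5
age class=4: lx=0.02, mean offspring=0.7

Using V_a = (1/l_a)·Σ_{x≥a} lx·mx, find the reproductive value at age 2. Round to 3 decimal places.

lx·mx for x ≥ 2: 3.813, 1.65, 0.014 → sum = 5.477
V_2 = 5.477 / l_2 = 5.477 / 0.93 = 5.889247… → 5.889

5.889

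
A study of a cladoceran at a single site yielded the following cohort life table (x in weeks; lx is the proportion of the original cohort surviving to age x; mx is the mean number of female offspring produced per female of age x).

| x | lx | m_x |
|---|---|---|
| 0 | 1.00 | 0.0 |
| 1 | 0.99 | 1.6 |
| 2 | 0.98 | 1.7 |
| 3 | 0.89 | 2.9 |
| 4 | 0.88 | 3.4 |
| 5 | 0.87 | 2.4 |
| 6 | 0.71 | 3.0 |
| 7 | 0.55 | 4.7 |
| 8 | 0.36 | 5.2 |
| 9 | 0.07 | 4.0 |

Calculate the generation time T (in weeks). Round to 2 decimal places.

lx·mx: 0, 1.584, 1.666, 2.581, 2.992, 2.088, 2.13, 2.585, 1.872, 0.28 → R0 = 17.778
x·lx·mx: 0, 1.584, 3.332, 7.743, 11.968, 10.44, 12.78, 18.095, 14.976, 2.52 → Σ = 83.438
T = 83.438 / 17.778 = 4.693329… → 4.69

4.69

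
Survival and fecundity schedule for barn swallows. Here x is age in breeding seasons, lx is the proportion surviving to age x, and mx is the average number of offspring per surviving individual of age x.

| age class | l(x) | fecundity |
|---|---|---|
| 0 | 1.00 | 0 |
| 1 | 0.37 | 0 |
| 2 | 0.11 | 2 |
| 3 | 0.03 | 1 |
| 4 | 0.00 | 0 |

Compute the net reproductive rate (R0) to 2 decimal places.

0.25

lx·mx by age: 0, 0, 0.22, 0.03, 0
R0 = Σ lx·mx = 0.25 → 0.25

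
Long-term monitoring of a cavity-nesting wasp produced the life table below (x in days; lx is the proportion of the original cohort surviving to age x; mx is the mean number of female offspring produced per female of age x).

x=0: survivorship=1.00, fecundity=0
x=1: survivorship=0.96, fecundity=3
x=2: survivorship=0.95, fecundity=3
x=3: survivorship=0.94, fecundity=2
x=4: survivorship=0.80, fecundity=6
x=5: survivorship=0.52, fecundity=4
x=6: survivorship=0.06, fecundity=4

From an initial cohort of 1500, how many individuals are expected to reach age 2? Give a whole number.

1425

Expected survivors = N0 · l_2 = 1500 × 0.95 = 1425 → 1425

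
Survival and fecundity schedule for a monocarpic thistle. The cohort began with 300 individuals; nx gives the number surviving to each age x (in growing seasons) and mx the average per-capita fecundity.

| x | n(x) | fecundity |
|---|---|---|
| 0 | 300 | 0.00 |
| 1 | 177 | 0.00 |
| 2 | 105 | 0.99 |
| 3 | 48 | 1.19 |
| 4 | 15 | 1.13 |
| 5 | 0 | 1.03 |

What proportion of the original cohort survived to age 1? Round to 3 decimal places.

0.590

l_1 = n_1/n_0 = 177/300 = 0.59 → 0.590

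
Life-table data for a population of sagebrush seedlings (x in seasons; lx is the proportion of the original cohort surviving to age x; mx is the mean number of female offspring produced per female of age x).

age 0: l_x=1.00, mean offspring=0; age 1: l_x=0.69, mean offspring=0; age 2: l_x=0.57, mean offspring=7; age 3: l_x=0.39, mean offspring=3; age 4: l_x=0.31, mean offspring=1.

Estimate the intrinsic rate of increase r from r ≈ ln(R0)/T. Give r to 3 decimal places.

R0 = Σ lx·mx = 0 + 0 + 3.99 + 1.17 + 0.31 = 5.47
Σ x·lx·mx = 12.73; T = 12.73/5.47 = 2.32724…
r ≈ ln(R0)/T = ln(5.47)/2.32724… = 0.73017… → 0.730

0.730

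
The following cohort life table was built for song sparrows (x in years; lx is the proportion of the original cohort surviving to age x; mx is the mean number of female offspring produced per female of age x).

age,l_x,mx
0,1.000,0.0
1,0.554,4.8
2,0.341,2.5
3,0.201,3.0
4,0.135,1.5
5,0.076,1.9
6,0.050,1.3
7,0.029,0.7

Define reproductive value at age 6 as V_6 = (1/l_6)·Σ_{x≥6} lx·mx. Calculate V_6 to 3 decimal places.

lx·mx for x ≥ 6: 0.065, 0.0203 → sum = 0.0853
V_6 = 0.0853 / l_6 = 0.0853 / 0.05 = 1.706 → 1.706

1.706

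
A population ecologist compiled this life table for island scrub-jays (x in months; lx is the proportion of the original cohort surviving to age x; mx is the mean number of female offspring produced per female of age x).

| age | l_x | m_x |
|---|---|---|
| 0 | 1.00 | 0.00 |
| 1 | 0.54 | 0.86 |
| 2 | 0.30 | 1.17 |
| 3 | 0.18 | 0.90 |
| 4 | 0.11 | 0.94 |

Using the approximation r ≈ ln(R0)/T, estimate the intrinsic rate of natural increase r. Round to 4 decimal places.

0.0406

R0 = Σ lx·mx = 0 + 0.4644 + 0.351 + 0.162 + 0.1034 = 1.0808
Σ x·lx·mx = 2.066; T = 2.066/1.0808 = 1.91155…
r ≈ ln(R0)/T = ln(1.0808)/1.91155… = 0.040648… → 0.0406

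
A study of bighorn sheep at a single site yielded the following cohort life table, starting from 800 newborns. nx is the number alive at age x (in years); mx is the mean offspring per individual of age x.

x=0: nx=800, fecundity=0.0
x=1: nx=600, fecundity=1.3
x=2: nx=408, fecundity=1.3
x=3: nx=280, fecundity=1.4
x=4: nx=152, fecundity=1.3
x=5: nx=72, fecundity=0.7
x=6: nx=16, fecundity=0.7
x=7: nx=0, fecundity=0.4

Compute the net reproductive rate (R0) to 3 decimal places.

2.452

lx = nx/n0 = nx/800: 1, 0.75, 0.51, 0.35, 0.19, 0.09, 0.02, 0
lx·mx by age: 0, 0.975, 0.663, 0.49, 0.247, 0.063, 0.014, 0
R0 = Σ lx·mx = 2.452 → 2.452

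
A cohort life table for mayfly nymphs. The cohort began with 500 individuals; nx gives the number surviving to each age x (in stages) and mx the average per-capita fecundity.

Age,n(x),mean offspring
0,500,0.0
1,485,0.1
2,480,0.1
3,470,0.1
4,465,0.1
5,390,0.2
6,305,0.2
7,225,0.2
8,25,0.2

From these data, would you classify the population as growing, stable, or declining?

lx = nx/n0 = nx/500: 1, 0.97, 0.96, 0.94, 0.93, 0.78, 0.61, 0.45, 0.05
R0 = Σ lx·mx = 0 + 0.097 + 0.096 + 0.094 + 0.093 + 0.156 + 0.122 + 0.09 + 0.01 = 0.758
R0 < 1, so the population is declining.

declining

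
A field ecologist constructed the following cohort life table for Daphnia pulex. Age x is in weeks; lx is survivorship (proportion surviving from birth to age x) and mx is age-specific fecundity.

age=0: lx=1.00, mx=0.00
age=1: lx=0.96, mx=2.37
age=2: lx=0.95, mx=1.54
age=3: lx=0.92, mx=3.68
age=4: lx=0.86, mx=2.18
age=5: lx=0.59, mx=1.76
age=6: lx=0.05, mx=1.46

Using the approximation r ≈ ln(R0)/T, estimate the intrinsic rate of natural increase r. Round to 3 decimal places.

R0 = Σ lx·mx = 0 + 2.2752 + 1.463 + 3.3856 + 1.8748 + 1.0384 + 0.073 = 10.11
Σ x·lx·mx = 28.4872; T = 28.4872/10.11 = 2.81773…
r ≈ ln(R0)/T = ln(10.11)/2.81773… = 0.82106… → 0.821

0.821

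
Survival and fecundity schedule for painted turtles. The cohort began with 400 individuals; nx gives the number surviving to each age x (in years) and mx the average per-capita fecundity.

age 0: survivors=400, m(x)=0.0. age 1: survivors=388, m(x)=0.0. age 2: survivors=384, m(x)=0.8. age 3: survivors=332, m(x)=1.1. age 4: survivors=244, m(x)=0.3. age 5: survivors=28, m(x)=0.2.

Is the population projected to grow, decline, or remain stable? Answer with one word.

lx = nx/n0 = nx/400: 1, 0.97, 0.96, 0.83, 0.61, 0.07
R0 = Σ lx·mx = 0 + 0 + 0.768 + 0.913 + 0.183 + 0.014 = 1.878
R0 > 1, so the population is growing.

growing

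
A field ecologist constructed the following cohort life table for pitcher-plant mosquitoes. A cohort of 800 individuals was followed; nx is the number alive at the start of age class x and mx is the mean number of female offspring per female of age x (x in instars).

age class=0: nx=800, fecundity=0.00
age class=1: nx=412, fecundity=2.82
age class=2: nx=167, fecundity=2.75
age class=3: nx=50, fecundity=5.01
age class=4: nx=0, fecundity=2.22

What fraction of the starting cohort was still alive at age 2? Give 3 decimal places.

l_2 = n_2/n_0 = 167/800 = 0.20875 → 0.209

0.209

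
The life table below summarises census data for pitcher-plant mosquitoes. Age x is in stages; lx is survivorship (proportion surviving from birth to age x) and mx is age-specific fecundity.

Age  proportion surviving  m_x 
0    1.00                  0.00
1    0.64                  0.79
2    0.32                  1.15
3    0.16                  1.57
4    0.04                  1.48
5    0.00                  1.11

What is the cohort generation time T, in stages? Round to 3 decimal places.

1.885

lx·mx: 0, 0.5056, 0.368, 0.2512, 0.0592, 0 → R0 = 1.184
x·lx·mx: 0, 0.5056, 0.736, 0.7536, 0.2368, 0 → Σ = 2.232
T = 2.232 / 1.184 = 1.885135… → 1.885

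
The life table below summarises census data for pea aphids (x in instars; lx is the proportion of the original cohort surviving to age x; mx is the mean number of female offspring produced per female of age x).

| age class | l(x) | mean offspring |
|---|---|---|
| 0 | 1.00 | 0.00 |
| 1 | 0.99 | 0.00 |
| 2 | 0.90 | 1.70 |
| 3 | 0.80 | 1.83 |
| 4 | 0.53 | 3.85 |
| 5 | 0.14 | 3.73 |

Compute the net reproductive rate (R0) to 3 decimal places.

lx·mx by age: 0, 0, 1.53, 1.464, 2.0405, 0.5222
R0 = Σ lx·mx = 5.5567 → 5.557

5.557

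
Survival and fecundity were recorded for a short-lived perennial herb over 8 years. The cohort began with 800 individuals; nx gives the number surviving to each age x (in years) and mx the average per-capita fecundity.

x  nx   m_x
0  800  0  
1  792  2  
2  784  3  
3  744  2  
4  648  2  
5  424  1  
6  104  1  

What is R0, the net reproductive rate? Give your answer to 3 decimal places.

9.060

lx = nx/n0 = nx/800: 1, 0.99, 0.98, 0.93, 0.81, 0.53, 0.13
lx·mx by age: 0, 1.98, 2.94, 1.86, 1.62, 0.53, 0.13
R0 = Σ lx·mx = 9.06 → 9.060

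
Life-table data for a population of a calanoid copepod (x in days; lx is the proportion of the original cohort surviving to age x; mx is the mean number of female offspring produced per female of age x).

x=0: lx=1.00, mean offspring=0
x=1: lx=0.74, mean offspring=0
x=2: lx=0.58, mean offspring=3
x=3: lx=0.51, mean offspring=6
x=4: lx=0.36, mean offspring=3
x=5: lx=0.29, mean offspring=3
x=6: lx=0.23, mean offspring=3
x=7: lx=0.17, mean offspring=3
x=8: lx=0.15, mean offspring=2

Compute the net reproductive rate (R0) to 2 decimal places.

8.25

lx·mx by age: 0, 0, 1.74, 3.06, 1.08, 0.87, 0.69, 0.51, 0.3
R0 = Σ lx·mx = 8.25 → 8.25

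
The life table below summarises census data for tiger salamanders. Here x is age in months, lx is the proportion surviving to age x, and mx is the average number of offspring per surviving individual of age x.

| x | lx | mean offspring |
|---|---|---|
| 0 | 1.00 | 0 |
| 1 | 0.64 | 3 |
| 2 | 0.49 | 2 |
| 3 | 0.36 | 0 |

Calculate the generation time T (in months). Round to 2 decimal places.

1.34

lx·mx: 0, 1.92, 0.98, 0 → R0 = 2.9
x·lx·mx: 0, 1.92, 1.96, 0 → Σ = 3.88
T = 3.88 / 2.9 = 1.337931… → 1.34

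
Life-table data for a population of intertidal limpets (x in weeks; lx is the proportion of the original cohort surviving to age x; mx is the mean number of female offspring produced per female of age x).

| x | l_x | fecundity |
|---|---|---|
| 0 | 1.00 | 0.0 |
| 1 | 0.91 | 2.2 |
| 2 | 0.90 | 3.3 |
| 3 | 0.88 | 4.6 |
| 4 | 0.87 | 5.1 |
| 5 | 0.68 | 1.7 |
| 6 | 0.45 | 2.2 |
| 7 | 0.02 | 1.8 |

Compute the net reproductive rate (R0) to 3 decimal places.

15.639

lx·mx by age: 0, 2.002, 2.97, 4.048, 4.437, 1.156, 0.99, 0.036
R0 = Σ lx·mx = 15.639 → 15.639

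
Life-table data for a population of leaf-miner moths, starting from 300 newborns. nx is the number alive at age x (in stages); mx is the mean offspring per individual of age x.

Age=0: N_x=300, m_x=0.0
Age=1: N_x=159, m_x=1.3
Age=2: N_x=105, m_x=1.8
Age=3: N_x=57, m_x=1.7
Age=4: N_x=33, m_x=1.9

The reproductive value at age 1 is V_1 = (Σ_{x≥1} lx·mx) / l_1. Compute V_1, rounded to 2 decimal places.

lx = nx/n0 = nx/300: 1, 0.53, 0.35, 0.19, 0.11
lx·mx for x ≥ 1: 0.689, 0.63, 0.323, 0.209 → sum = 1.851
V_1 = 1.851 / l_1 = 1.851 / 0.53 = 3.492453… → 3.49

3.49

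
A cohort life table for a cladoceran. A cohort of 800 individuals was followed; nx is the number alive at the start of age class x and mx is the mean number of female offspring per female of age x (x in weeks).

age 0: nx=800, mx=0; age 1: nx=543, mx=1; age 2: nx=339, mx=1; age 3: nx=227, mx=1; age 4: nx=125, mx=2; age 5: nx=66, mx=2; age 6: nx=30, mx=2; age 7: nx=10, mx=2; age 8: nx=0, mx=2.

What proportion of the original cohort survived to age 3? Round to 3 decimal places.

l_3 = n_3/n_0 = 227/800 = 0.28375 → 0.284

0.284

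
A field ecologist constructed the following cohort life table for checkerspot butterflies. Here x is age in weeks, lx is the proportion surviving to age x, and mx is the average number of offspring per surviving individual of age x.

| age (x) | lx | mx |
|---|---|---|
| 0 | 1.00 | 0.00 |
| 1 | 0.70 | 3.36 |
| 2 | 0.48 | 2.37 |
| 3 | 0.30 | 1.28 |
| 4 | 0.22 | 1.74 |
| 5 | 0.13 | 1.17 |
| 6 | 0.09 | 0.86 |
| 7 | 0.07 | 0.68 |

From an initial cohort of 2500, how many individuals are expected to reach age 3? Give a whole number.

750

Expected survivors = N0 · l_3 = 2500 × 0.30 = 750 → 750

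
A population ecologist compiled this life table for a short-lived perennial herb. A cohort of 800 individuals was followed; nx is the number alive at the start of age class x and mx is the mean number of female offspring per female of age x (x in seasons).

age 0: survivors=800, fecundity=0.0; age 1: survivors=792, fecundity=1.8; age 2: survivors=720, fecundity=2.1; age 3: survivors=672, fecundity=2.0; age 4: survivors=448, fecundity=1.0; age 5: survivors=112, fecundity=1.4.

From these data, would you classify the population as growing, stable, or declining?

lx = nx/n0 = nx/800: 1, 0.99, 0.9, 0.84, 0.56, 0.14
R0 = Σ lx·mx = 0 + 1.782 + 1.89 + 1.68 + 0.56 + 0.196 = 6.108
R0 > 1, so the population is growing.

growing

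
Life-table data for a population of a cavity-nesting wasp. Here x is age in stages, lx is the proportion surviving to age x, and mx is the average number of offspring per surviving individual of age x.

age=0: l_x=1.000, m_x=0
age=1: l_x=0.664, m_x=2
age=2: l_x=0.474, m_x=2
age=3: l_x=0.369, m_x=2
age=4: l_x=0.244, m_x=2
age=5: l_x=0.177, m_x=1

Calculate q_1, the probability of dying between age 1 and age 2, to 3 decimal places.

q_1 = (l_1 − l_2) / l_1 = (0.664 − 0.474) / 0.664
     = 0.19 / 0.664 = 0.286145… → 0.286

0.286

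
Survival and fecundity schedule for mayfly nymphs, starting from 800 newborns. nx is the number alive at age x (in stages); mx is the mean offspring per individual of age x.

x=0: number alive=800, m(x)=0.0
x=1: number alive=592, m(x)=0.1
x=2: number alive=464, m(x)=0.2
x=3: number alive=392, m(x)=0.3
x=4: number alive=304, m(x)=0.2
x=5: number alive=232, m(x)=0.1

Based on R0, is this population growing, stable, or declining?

declining

lx = nx/n0 = nx/800: 1, 0.74, 0.58, 0.49, 0.38, 0.29
R0 = Σ lx·mx = 0 + 0.074 + 0.116 + 0.147 + 0.076 + 0.029 = 0.442
R0 < 1, so the population is declining.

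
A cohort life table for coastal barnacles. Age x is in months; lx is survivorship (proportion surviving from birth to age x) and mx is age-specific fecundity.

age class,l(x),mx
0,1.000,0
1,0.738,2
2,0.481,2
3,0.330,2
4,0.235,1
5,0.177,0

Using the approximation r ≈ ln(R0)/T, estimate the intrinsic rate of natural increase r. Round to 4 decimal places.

0.6349

R0 = Σ lx·mx = 0 + 1.476 + 0.962 + 0.66 + 0.235 + 0 = 3.333
Σ x·lx·mx = 6.32; T = 6.32/3.333 = 1.89619…
r ≈ ln(R0)/T = ln(3.333)/1.89619… = 0.634891… → 0.6349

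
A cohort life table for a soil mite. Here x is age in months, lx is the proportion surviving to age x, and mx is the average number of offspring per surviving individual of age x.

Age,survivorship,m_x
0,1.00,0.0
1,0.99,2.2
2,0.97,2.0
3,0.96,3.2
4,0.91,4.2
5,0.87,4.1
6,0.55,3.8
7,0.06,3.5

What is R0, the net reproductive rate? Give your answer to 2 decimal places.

16.88

lx·mx by age: 0, 2.178, 1.94, 3.072, 3.822, 3.567, 2.09, 0.21
R0 = Σ lx·mx = 16.879 → 16.88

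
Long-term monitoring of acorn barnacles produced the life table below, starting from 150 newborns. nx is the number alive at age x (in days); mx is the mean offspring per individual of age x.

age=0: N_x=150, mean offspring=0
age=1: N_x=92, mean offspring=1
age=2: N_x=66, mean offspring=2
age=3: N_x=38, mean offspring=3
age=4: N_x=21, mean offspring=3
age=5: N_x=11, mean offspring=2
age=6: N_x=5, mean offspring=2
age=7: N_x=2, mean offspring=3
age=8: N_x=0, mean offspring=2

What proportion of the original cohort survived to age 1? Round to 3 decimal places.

l_1 = n_1/n_0 = 92/150 = 0.613333… → 0.613

0.613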